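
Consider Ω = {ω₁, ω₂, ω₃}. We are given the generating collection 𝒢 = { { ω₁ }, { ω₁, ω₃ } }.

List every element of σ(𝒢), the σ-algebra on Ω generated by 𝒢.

Seed the family with 𝒢 together with ∅ and Ω: { {  }, { ω₁ }, { ω₁, ω₃ }, Ω }.
Pass 1: 2 new —
  { ω₂ }  = complement { ω₁, ω₃ }
  { ω₂, ω₃ }  = complement { ω₁ }
  [6 total]
Pass 2: 1 new —
  { ω₁, ω₂ }  = { ω₂ } ∪ { ω₁ }
  [7 total]
Pass 3: 1 new —
  { ω₃ }  = complement { ω₁, ω₂ }
  [8 total]
Pass 4: already closed under ᶜ and ∪.

σ(𝒢) = { {  }, { ω₁ }, { ω₂ }, { ω₃ }, { ω₁, ω₂ }, { ω₁, ω₃ }, { ω₂, ω₃ }, Ω }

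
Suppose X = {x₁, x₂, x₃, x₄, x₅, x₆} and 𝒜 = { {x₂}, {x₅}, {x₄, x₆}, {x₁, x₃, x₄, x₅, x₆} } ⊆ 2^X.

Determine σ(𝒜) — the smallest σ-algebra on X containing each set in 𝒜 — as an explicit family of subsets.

Begin from { {}, {x₂}, {x₅}, {x₄, x₆}, {x₁, x₃, x₄, x₅, x₆}, X } (that is, 𝒜 plus ∅ and X).
Pass 1: +5 →
  {x₂, x₅}  = {x₂} ∪ {x₅}
  {x₂, x₄, x₆}  = {x₂} ∪ {x₄, x₆}
  {x₄, x₅, x₆}  = {x₄, x₆} ∪ {x₅}
  {x₁, x₂, x₃, x₅}  = ᶜ of {x₄, x₆}
  {x₁, x₂, x₃, x₄, x₆}  = ᶜ of {x₅}
Pass 2: +4 →
  {x₁, x₂, x₃}  = ᶜ of {x₄, x₅, x₆}
  {x₁, x₃, x₅}  = ᶜ of {x₂, x₄, x₆}
  {x₁, x₃, x₄, x₆}  = ᶜ of {x₂, x₅}
  {x₂, x₄, x₅, x₆}  = {x₂, x₄, x₆} ∪ {x₂, x₅}
Pass 3 (1 new):
  {x₁, x₃}  = ᶜ of {x₂, x₄, x₅, x₆}
Pass 4: closed — nothing new.

σ(𝒜) = { {}, {x₂}, {x₅}, {x₁, x₃}, {x₂, x₅}, {x₄, x₆}, {x₁, x₂, x₃}, {x₁, x₃, x₅}, {x₂, x₄, x₆}, {x₄, x₅, x₆}, {x₁, x₂, x₃, x₅}, {x₁, x₃, x₄, x₆}, {x₂, x₄, x₅, x₆}, {x₁, x₂, x₃, x₄, x₆}, {x₁, x₃, x₄, x₅, x₆}, X }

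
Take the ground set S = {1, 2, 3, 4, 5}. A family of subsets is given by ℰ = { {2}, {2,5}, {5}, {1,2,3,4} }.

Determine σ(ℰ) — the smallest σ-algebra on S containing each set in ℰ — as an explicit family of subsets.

Start: ℰ ∪ {∅, S} = { {}, {2}, {5}, {2,5}, {1,2,3,4}, S }.
Pass 1: 2 new —
  {1,3,4}  = complement {2,5}
  {1,3,4,5}  = complement {2}
  |family| = 8
After Pass 2 the family is unchanged; done.

Hence σ(ℰ) has 8 members: { {}, {2}, {5}, {2,5}, {1,3,4}, {1,2,3,4}, {1,3,4,5}, S }.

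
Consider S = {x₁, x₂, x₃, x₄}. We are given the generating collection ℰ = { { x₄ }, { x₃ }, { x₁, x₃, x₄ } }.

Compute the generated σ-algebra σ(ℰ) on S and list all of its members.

|σ(ℰ)| = 16.  σ(ℰ) = { ∅, { x₁ }, { x₂ }, { x₃ }, { x₄ }, { x₁, x₂ }, { x₁, x₃ }, { x₁, x₄ }, { x₂, x₃ }, { x₂, x₄ }, { x₃, x₄ }, { x₁, x₂, x₃ }, { x₁, x₂, x₄ }, { x₁, x₃, x₄ }, { x₂, x₃, x₄ }, S }

Derivation:
Begin from { ∅, { x₃ }, { x₄ }, { x₁, x₃, x₄ }, S } (that is, ℰ plus ∅ and S).
Step 1 (4 new):
  { x₂ }  = complement { x₁, x₃, x₄ }
  { x₃, x₄ }  = { x₃ } ∪ { x₄ }
  { x₁, x₂, x₃ }  = complement { x₄ }
  { x₁, x₂, x₄ }  = complement { x₃ }
  |family| = 9
Step 2. New:
  { x₁, x₂ }  = complement { x₃, x₄ }
  { x₂, x₃ }  = { x₂ } ∪ { x₃ }
  { x₂, x₄ }  = { x₂ } ∪ { x₄ }
  { x₂, x₃, x₄ }  = { x₃, x₄ } ∪ { x₂ }
  |family| = 13
Step 3: 3 new —
  { x₁ }  = complement { x₂, x₃, x₄ }
  { x₁, x₃ }  = complement { x₂, x₄ }
  { x₁, x₄ }  = complement { x₂, x₃ }
  |family| = 16
Step 4: stable.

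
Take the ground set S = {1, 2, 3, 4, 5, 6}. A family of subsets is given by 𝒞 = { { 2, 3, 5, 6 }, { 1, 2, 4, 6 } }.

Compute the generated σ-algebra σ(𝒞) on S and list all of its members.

σ(𝒞) (8 sets): { {}, { 1, 4 }, { 2, 6 }, { 3, 5 }, { 1, 2, 4, 6 }, { 1, 3, 4, 5 }, { 2, 3, 5, 6 }, S }

Working:
Seed the family with 𝒞 together with ∅ and S: { {}, { 1, 2, 4, 6 }, { 2, 3, 5, 6 }, S }.
Step 1. New:
  { 1, 4 }  = S∖{ 2, 3, 5, 6 }
  { 3, 5 }  = S∖{ 1, 2, 4, 6 }
  |family| = 6
Step 2: +1 →
  { 1, 3, 4, 5 }  = { 1, 4 } ∪ { 3, 5 }
  |family| = 7
Step 3: 1 new —
  { 2, 6 }  = S∖{ 1, 3, 4, 5 }
  |family| = 8
Step 4 adds nothing — fixpoint reached.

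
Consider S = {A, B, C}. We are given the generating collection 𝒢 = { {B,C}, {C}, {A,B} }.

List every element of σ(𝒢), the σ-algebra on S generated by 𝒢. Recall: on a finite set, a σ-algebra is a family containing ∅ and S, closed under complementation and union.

Seed the family with 𝒢 together with ∅ and S: { ∅, {C}, {A,B}, {B,C}, S }.
Round 1: +1 →
  {A}  = S∖{B,C}
Round 2 (1 new):
  {A,C}  = {C} ∪ {A}
Round 3 adds 1:
  {B}  = S∖{A,C}
Round 4: no new sets; the family is a σ-algebra.

Hence σ(𝒢) has 8 members: { ∅, {A}, {B}, {C}, {A,B}, {A,C}, {B,C}, S }.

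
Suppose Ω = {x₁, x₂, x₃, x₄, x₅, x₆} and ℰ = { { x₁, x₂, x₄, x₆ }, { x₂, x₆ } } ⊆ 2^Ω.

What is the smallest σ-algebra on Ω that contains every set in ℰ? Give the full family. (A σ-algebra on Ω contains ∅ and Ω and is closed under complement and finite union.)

σ(ℰ) = { {  }, { x₁, x₄ }, { x₂, x₆ }, { x₃, x₅ }, { x₁, x₂, x₄, x₆ }, { x₁, x₃, x₄, x₅ }, { x₂, x₃, x₅, x₆ }, Ω }

Check:
Take S₀ = ℰ ∪ {∅, Ω} = { {  }, { x₂, x₆ }, { x₁, x₂, x₄, x₆ }, Ω }.
Iteration 1: 2 new —
  { x₃, x₅ }  = Ω∖{ x₁, x₂, x₄, x₆ }
  { x₁, x₃, x₄, x₅ }  = Ω∖{ x₂, x₆ }
  [6 total]
Iteration 2: 1 new —
  { x₂, x₃, x₅, x₆ }  = { x₃, x₅ } ∪ { x₂, x₆ }
  [7 total]
Iteration 3 adds 1:
  { x₁, x₄ }  = Ω∖{ x₂, x₃, x₅, x₆ }
  [8 total]
Iteration 4: no new sets; the family is a σ-algebra.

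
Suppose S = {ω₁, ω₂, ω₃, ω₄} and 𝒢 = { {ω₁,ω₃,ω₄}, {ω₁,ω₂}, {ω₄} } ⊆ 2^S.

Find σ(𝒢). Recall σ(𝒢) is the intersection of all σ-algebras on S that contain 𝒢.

Take S₀ = 𝒢 ∪ {∅, S} = { {}, {ω₄}, {ω₁,ω₂}, {ω₁,ω₃,ω₄}, S }.
Step 1: +4 →
  {ω₂}  = ᶜ of {ω₁,ω₃,ω₄}
  {ω₃,ω₄}  = ᶜ of {ω₁,ω₂}
  {ω₁,ω₂,ω₃}  = ᶜ of {ω₄}
  {ω₁,ω₂,ω₄}  = {ω₁,ω₂} ∪ {ω₄}
  |family| = 9
Step 2: 3 new —
  {ω₃}  = ᶜ of {ω₁,ω₂,ω₄}
  {ω₂,ω₄}  = {ω₂} ∪ {ω₄}
  {ω₂,ω₃,ω₄}  = {ω₃,ω₄} ∪ {ω₂}
  |family| = 12
Step 3: 3 new —
  {ω₁}  = ᶜ of {ω₂,ω₃,ω₄}
  {ω₁,ω₃}  = ᶜ of {ω₂,ω₄}
  {ω₂,ω₃}  = {ω₃} ∪ {ω₂}
  |family| = 15
Step 4 (1 new):
  {ω₁,ω₄}  = ᶜ of {ω₂,ω₃}
  |family| = 16
Step 5: stable.

Therefore σ(𝒢) = { {}, {ω₁}, {ω₂}, {ω₃}, {ω₄}, {ω₁,ω₂}, {ω₁,ω₃}, {ω₁,ω₄}, {ω₂,ω₃}, {ω₂,ω₄}, {ω₃,ω₄}, {ω₁,ω₂,ω₃}, {ω₁,ω₂,ω₄}, {ω₁,ω₃,ω₄}, {ω₂,ω₃,ω₄}, S } (|σ(𝒢)| = 16).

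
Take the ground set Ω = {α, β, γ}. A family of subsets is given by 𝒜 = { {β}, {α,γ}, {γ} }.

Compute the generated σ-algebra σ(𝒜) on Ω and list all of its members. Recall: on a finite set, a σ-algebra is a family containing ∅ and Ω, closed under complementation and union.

σ(𝒜) = { {}, {α}, {β}, {γ}, {α,β}, {α,γ}, {β,γ}, Ω }

Check:
Initial family (5 sets): { {}, {β}, {γ}, {α,γ}, Ω }.
Step 1. New:
  {α,β}  = Ω∖{γ}
  {β,γ}  = {γ} ∪ {β}
  |family| = 7
Step 2: 1 new —
  {α}  = Ω∖{β,γ}
  |family| = 8
Step 3 adds nothing — fixpoint reached.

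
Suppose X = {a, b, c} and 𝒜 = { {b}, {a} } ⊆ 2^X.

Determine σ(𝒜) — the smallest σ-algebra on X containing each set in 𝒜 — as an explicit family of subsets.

σ(𝒜) = { {}, {a}, {b}, {c}, {a, b}, {a, c}, {b, c}, X }

Working:
Take S₀ = 𝒜 ∪ {∅, X} = { {}, {a}, {b}, X }.
Round 1. New:
  {a, b}  = {b} ∪ {a}
  {a, c}  = ᶜ of {b}
  {b, c}  = ᶜ of {a}
  — 7 sets.
Round 2 adds 1:
  {c}  = ᶜ of {a, b}
  — 8 sets.
Round 3: stable.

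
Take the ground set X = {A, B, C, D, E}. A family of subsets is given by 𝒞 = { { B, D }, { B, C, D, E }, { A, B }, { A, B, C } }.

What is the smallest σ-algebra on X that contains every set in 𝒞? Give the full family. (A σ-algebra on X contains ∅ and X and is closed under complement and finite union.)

σ(𝒞) = { ∅, { A }, { B }, { C }, { D }, { E }, { A, B }, { A, C }, { A, D }, { A, E }, { B, C }, { B, D }, { B, E }, { C, D }, { C, E }, { D, E }, { A, B, C }, { A, B, D }, { A, B, E }, { A, C, D }, { A, C, E }, { A, D, E }, { B, C, D }, { B, C, E }, { B, D, E }, { C, D, E }, { A, B, C, D }, { A, B, C, E }, { A, B, D, E }, { A, C, D, E }, { B, C, D, E }, X }

Derivation:
Take S₀ = 𝒞 ∪ {∅, X} = { ∅, { A, B }, { B, D }, { A, B, C }, { B, C, D, E }, X }.
Iteration 1: +6 →
  { A }  = ᶜ of { B, C, D, E }
  { D, E }  = ᶜ of { A, B, C }
  { A, B, D }  = { A, B } ∪ { B, D }
  { A, C, E }  = ᶜ of { B, D }
  { C, D, E }  = ᶜ of { A, B }
  { A, B, C, D }  = { A, B, C } ∪ { B, D }
  |family| = 12
Iteration 2 adds 7:
  { E }  = ᶜ of { A, B, C, D }
  { C, E }  = ᶜ of { A, B, D }
  { A, D, E }  = { D, E } ∪ { A }
  { B, D, E }  = { D, E } ∪ { B, D }
  { A, B, C, E }  = { A, B, C } ∪ { A, C, E }
  { A, B, D, E }  = { A, B } ∪ { D, E }
  { A, C, D, E }  = { C, D, E } ∪ { A, C, E }
  |family| = 19
Iteration 3. New:
  { B }  = ᶜ of { A, C, D, E }
  { C }  = ᶜ of { A, B, D, E }
  { D }  = ᶜ of { A, B, C, E }
  { A, C }  = ᶜ of { B, D, E }
  { A, E }  = { E } ∪ { A }
  { B, C }  = ᶜ of { A, D, E }
  { A, B, E }  = { A, B } ∪ { E }
  |family| = 26
Iteration 4 (6 new):
  { A, D }  = { D } ∪ { A }
  { B, E }  = { B } ∪ { E }
  { C, D }  = ᶜ of { A, B, E }
  { A, C, D }  = { A, C } ∪ { D }
  { B, C, D }  = ᶜ of { A, E }
  { B, C, E }  = { B } ∪ { C, E }
  |family| = 32
Iteration 5 adds nothing — fixpoint reached.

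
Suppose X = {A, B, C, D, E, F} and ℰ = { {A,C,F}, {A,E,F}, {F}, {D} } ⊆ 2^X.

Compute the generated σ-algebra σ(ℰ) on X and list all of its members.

|σ(ℰ)| = 64.  σ(ℰ) = { {}, {A}, {B}, {C}, {D}, {E}, {F}, {A,B}, {A,C}, {A,D}, {A,E}, {A,F}, {B,C}, {B,D}, {B,E}, {B,F}, {C,D}, {C,E}, {C,F}, {D,E}, {D,F}, {E,F}, {A,B,C}, {A,B,D}, {A,B,E}, {A,B,F}, {A,C,D}, {A,C,E}, {A,C,F}, {A,D,E}, {A,D,F}, {A,E,F}, {B,C,D}, {B,C,E}, {B,C,F}, {B,D,E}, {B,D,F}, {B,E,F}, {C,D,E}, {C,D,F}, {C,E,F}, {D,E,F}, {A,B,C,D}, {A,B,C,E}, {A,B,C,F}, {A,B,D,E}, {A,B,D,F}, {A,B,E,F}, {A,C,D,E}, {A,C,D,F}, {A,C,E,F}, {A,D,E,F}, {B,C,D,E}, {B,C,D,F}, {B,C,E,F}, {B,D,E,F}, {C,D,E,F}, {A,B,C,D,E}, {A,B,C,D,F}, {A,B,C,E,F}, {A,B,D,E,F}, {A,C,D,E,F}, {B,C,D,E,F}, X }

Trace:
Seed the family with ℰ together with ∅ and X: { {}, {D}, {F}, {A,C,F}, {A,E,F}, X }.
Iteration 1 (8 new):
  {D,F}  = {D} ∪ {F}
  {B,C,D}  = complement {A,E,F}
  {B,D,E}  = complement {A,C,F}
  {A,C,D,F}  = {A,C,F} ∪ {D}
  {A,C,E,F}  = {A,E,F} ∪ {A,C,F}
  {A,D,E,F}  = {A,E,F} ∪ {D}
  {A,B,C,D,E}  = complement {F}
  {A,B,C,E,F}  = complement {D}
  — 14 sets.
Iteration 2 (10 new):
  {B,C}  = complement {A,D,E,F}
  {B,D}  = complement {A,C,E,F}
  {B,E}  = complement {A,C,D,F}
  {A,B,C,E}  = complement {D,F}
  {B,C,D,E}  = {B,C,D} ∪ {B,D,E}
  {B,C,D,F}  = {B,C,D} ∪ {F}
  {B,D,E,F}  = {F} ∪ {B,D,E}
  {A,B,C,D,F}  = {B,C,D} ∪ {A,C,F}
  {A,B,D,E,F}  = {A,D,E,F} ∪ {B,D,E}
  {A,C,D,E,F}  = {A,C,E,F} ∪ {A,D,E,F}
  — 24 sets.
Iteration 3. New:
  {B}  = complement {A,C,D,E,F}
  {C}  = complement {A,B,D,E,F}
  {E}  = complement {A,B,C,D,F}
  {A,C}  = complement {B,D,E,F}
  {A,E}  = complement {B,C,D,F}
  {A,F}  = complement {B,C,D,E}
  {B,C,E}  = {B,E} ∪ {B,C}
  {B,C,F}  = {F} ∪ {B,C}
  {B,D,F}  = {D,F} ∪ {B,D}
  {B,E,F}  = {B,E} ∪ {F}
  {A,B,C,F}  = {A,C,F} ∪ {B,C}
  {A,B,E,F}  = {B,E} ∪ {A,E,F}
  {B,C,D,E,F}  = {B,E} ∪ {B,C,D,F}
  — 37 sets.
Iteration 4. New:
  {A}  = complement {B,C,D,E,F}
  {B,F}  = {B} ∪ {F}
  {C,D}  = complement {A,B,E,F}
  {C,E}  = {E} ∪ {C}
  {C,F}  = {F} ∪ {C}
  {D,E}  = complement {A,B,C,F}
  {E,F}  = {F} ∪ {E}
  {A,B,C}  = {B} ∪ {A,C}
  {A,B,E}  = {B,E} ∪ {A,E}
  {A,B,F}  = {A,F} ∪ {B}
  {A,C,D}  = complement {B,E,F}
  {A,C,E}  = complement {B,D,F}
  {A,D,E}  = complement {B,C,F}
  {A,D,F}  = complement {B,C,E}
  {C,D,F}  = {C} ∪ {D,F}
  {D,E,F}  = {E} ∪ {D,F}
  {A,B,C,D}  = {A,C} ∪ {B,C,D}
  {A,B,D,E}  = {A,E} ∪ {B,D}
  {A,B,D,F}  = {B,D,F} ∪ {A,F}
  {B,C,E,F}  = {B,E} ∪ {B,C,F}
  — 57 sets.
Iteration 5 adds 7:
  {A,B}  = {B} ∪ {A}
  {A,D}  = complement {B,C,E,F}
  {A,B,D}  = {B,D} ∪ {A}
  {C,D,E}  = complement {A,B,F}
  {C,E,F}  = {E,F} ∪ {C,E}
  {A,C,D,E}  = complement {B,F}
  {C,D,E,F}  = {C,D} ∪ {E,F}
  — 64 sets.
Iteration 6: already closed under ᶜ and ∪.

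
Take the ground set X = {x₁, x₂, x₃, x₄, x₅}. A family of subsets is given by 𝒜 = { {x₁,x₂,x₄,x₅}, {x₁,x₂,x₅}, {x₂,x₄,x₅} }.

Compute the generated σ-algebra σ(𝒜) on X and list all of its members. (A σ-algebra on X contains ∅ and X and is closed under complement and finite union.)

σ(𝒜) (16 sets): { {}, {x₁}, {x₃}, {x₄}, {x₁,x₃}, {x₁,x₄}, {x₂,x₅}, {x₃,x₄}, {x₁,x₂,x₅}, {x₁,x₃,x₄}, {x₂,x₃,x₅}, {x₂,x₄,x₅}, {x₁,x₂,x₃,x₅}, {x₁,x₂,x₄,x₅}, {x₂,x₃,x₄,x₅}, X }

Check:
Start: 𝒜 ∪ {∅, X} = { {}, {x₁,x₂,x₅}, {x₂,x₄,x₅}, {x₁,x₂,x₄,x₅}, X }.
Pass 1: +3 →
  {x₃}  = {x₁,x₂,x₄,x₅}ᶜ
  {x₁,x₃}  = {x₂,x₄,x₅}ᶜ
  {x₃,x₄}  = {x₁,x₂,x₅}ᶜ
Pass 2. New:
  {x₁,x₃,x₄}  = {x₃,x₄} ∪ {x₁,x₃}
  {x₁,x₂,x₃,x₅}  = {x₃} ∪ {x₁,x₂,x₅}
  {x₂,x₃,x₄,x₅}  = {x₃} ∪ {x₂,x₄,x₅}
Pass 3 adds 3:
  {x₁}  = {x₂,x₃,x₄,x₅}ᶜ
  {x₄}  = {x₁,x₂,x₃,x₅}ᶜ
  {x₂,x₅}  = {x₁,x₃,x₄}ᶜ
Pass 4 adds 2:
  {x₁,x₄}  = {x₄} ∪ {x₁}
  {x₂,x₃,x₅}  = {x₃} ∪ {x₂,x₅}
Pass 5: stable.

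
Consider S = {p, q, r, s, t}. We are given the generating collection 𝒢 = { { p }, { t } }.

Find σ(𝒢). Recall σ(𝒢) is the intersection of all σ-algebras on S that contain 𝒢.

Seed the family with 𝒢 together with ∅ and S: { {}, { p }, { t }, S }.
Pass 1 (3 new):
  { p, t }  = { p } ∪ { t }
  { p, q, r, s }  = ᶜ of { t }
  { q, r, s, t }  = ᶜ of { p }
  [7 total]
Pass 2: 1 new —
  { q, r, s }  = ᶜ of { p, t }
  [8 total]
Pass 3: no new sets; the family is a σ-algebra.

Hence σ(𝒢) has 8 members: { {}, { p }, { t }, { p, t }, { q, r, s }, { p, q, r, s }, { q, r, s, t }, S }.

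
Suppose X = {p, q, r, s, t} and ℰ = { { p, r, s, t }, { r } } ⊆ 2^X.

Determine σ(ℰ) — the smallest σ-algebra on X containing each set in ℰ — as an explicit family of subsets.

σ(ℰ) = { {}, { q }, { r }, { q, r }, { p, s, t }, { p, q, s, t }, { p, r, s, t }, X }

Working:
Take S₀ = ℰ ∪ {∅, X} = { {}, { r }, { p, r, s, t }, X }.
Step 1 (2 new):
  { q }  = { p, r, s, t }ᶜ
  { p, q, s, t }  = { r }ᶜ
  [6 total]
Step 2: 1 new —
  { q, r }  = { r } ∪ { q }
  [7 total]
Step 3 (1 new):
  { p, s, t }  = { q, r }ᶜ
  [8 total]
Step 4: stable.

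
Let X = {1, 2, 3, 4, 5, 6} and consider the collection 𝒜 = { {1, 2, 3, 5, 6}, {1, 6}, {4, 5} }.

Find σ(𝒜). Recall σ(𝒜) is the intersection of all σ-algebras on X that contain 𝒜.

Initial family (5 sets): { {}, {1, 6}, {4, 5}, {1, 2, 3, 5, 6}, X }.
Round 1 adds 4:
  {4}  = {1, 2, 3, 5, 6}ᶜ
  {1, 2, 3, 6}  = {4, 5}ᶜ
  {1, 4, 5, 6}  = {4, 5} ∪ {1, 6}
  {2, 3, 4, 5}  = {1, 6}ᶜ
  (now 9)
Round 2. New:
  {2, 3}  = {1, 4, 5, 6}ᶜ
  {1, 4, 6}  = {1, 6} ∪ {4}
  {1, 2, 3, 4, 6}  = {1, 2, 3, 6} ∪ {4}
  (now 12)
Round 3: +3 →
  {5}  = {1, 2, 3, 4, 6}ᶜ
  {2, 3, 4}  = {2, 3} ∪ {4}
  {2, 3, 5}  = {1, 4, 6}ᶜ
  (now 15)
Round 4: 1 new —
  {1, 5, 6}  = {2, 3, 4}ᶜ
  (now 16)
Round 5: already closed under ᶜ and ∪.

Hence σ(𝒜) has 16 members: { {}, {4}, {5}, {1, 6}, {2, 3}, {4, 5}, {1, 4, 6}, {1, 5, 6}, {2, 3, 4}, {2, 3, 5}, {1, 2, 3, 6}, {1, 4, 5, 6}, {2, 3, 4, 5}, {1, 2, 3, 4, 6}, {1, 2, 3, 5, 6}, X }.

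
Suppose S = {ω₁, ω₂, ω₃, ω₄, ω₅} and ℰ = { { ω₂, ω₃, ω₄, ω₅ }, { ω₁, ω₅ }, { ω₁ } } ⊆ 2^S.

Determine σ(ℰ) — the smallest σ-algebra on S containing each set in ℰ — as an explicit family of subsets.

Answer: σ(ℰ) = { {  }, { ω₁ }, { ω₅ }, { ω₁, ω₅ }, { ω₂, ω₃, ω₄ }, { ω₁, ω₂, ω₃, ω₄ }, { ω₂, ω₃, ω₄, ω₅ }, S }

Trace:
Take S₀ = ℰ ∪ {∅, S} = { {  }, { ω₁ }, { ω₁, ω₅ }, { ω₂, ω₃, ω₄, ω₅ }, S }.
Pass 1 (1 new):
  { ω₂, ω₃, ω₄ }  = S∖{ ω₁, ω₅ }
  — 6 sets.
Pass 2 adds 1:
  { ω₁, ω₂, ω₃, ω₄ }  = { ω₂, ω₃, ω₄ } ∪ { ω₁ }
  — 7 sets.
Pass 3 adds 1:
  { ω₅ }  = S∖{ ω₁, ω₂, ω₃, ω₄ }
  — 8 sets.
Pass 4 adds nothing — fixpoint reached.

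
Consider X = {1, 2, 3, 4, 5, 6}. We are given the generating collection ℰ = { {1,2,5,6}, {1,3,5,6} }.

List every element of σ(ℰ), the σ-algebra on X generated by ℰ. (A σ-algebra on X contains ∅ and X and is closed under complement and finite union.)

Answer: σ(ℰ) = { {}, {2}, {3}, {4}, {2,3}, {2,4}, {3,4}, {1,5,6}, {2,3,4}, {1,2,5,6}, {1,3,5,6}, {1,4,5,6}, {1,2,3,5,6}, {1,2,4,5,6}, {1,3,4,5,6}, X }

Trace:
Initial family (4 sets): { {}, {1,2,5,6}, {1,3,5,6}, X }.
Iteration 1 (3 new):
  {2,4}  = complement {1,3,5,6}
  {3,4}  = complement {1,2,5,6}
  {1,2,3,5,6}  = {1,3,5,6} ∪ {1,2,5,6}
  [7 total]
Iteration 2. New:
  {4}  = complement {1,2,3,5,6}
  {2,3,4}  = {3,4} ∪ {2,4}
  {1,2,4,5,6}  = {2,4} ∪ {1,2,5,6}
  {1,3,4,5,6}  = {1,3,5,6} ∪ {3,4}
  [11 total]
Iteration 3: +3 →
  {2}  = complement {1,3,4,5,6}
  {3}  = complement {1,2,4,5,6}
  {1,5,6}  = complement {2,3,4}
  [14 total]
Iteration 4 (2 new):
  {2,3}  = {3} ∪ {2}
  {1,4,5,6}  = {1,5,6} ∪ {4}
  [16 total]
Iteration 5: closed — nothing new.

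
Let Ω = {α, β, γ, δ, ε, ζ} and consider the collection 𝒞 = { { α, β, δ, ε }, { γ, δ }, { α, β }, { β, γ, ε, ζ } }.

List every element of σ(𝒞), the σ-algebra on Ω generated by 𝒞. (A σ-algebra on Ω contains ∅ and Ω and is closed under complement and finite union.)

Answer: σ(𝒞) = { {}, { α }, { β }, { γ }, { δ }, { ε }, { ζ }, { α, β }, { α, γ }, { α, δ }, { α, ε }, { α, ζ }, { β, γ }, { β, δ }, { β, ε }, { β, ζ }, { γ, δ }, { γ, ε }, { γ, ζ }, { δ, ε }, { δ, ζ }, { ε, ζ }, { α, β, γ }, { α, β, δ }, { α, β, ε }, { α, β, ζ }, { α, γ, δ }, { α, γ, ε }, { α, γ, ζ }, { α, δ, ε }, { α, δ, ζ }, { α, ε, ζ }, { β, γ, δ }, { β, γ, ε }, { β, γ, ζ }, { β, δ, ε }, { β, δ, ζ }, { β, ε, ζ }, { γ, δ, ε }, { γ, δ, ζ }, { γ, ε, ζ }, { δ, ε, ζ }, { α, β, γ, δ }, { α, β, γ, ε }, { α, β, γ, ζ }, { α, β, δ, ε }, { α, β, δ, ζ }, { α, β, ε, ζ }, { α, γ, δ, ε }, { α, γ, δ, ζ }, { α, γ, ε, ζ }, { α, δ, ε, ζ }, { β, γ, δ, ε }, { β, γ, δ, ζ }, { β, γ, ε, ζ }, { β, δ, ε, ζ }, { γ, δ, ε, ζ }, { α, β, γ, δ, ε }, { α, β, γ, δ, ζ }, { α, β, γ, ε, ζ }, { α, β, δ, ε, ζ }, { α, γ, δ, ε, ζ }, { β, γ, δ, ε, ζ }, Ω }

Check:
Start: 𝒞 ∪ {∅, Ω} = { {}, { α, β }, { γ, δ }, { α, β, δ, ε }, { β, γ, ε, ζ }, Ω }.
Step 1: 8 new —
  { α, δ }  = complement { β, γ, ε, ζ }
  { γ, ζ }  = complement { α, β, δ, ε }
  { α, β, γ, δ }  = { γ, δ } ∪ { α, β }
  { α, β, ε, ζ }  = complement { γ, δ }
  { γ, δ, ε, ζ }  = complement { α, β }
  { α, β, γ, δ, ε }  = { γ, δ } ∪ { α, β, δ, ε }
  { α, β, γ, ε, ζ }  = { α, β } ∪ { β, γ, ε, ζ }
  { β, γ, δ, ε, ζ }  = { γ, δ } ∪ { β, γ, ε, ζ }
  |family| = 14
Step 2: +12 →
  { α }  = complement { β, γ, δ, ε, ζ }
  { δ }  = complement { α, β, γ, ε, ζ }
  { ζ }  = complement { α, β, γ, δ, ε }
  { ε, ζ }  = complement { α, β, γ, δ }
  { α, β, δ }  = { α, β } ∪ { α, δ }
  { α, γ, δ }  = { γ, δ } ∪ { α, δ }
  { γ, δ, ζ }  = { γ, δ } ∪ { γ, ζ }
  { α, β, γ, ζ }  = { α, β } ∪ { γ, ζ }
  { α, γ, δ, ζ }  = { α, δ } ∪ { γ, ζ }
  { α, β, γ, δ, ζ }  = { γ, ζ } ∪ { α, β, γ, δ }
  { α, β, δ, ε, ζ }  = { α, β, δ, ε } ∪ { α, β, ε, ζ }
  { α, γ, δ, ε, ζ }  = { γ, δ, ε, ζ } ∪ { α, δ }
  |family| = 26
Step 3. New:
  { β }  = complement { α, γ, δ, ε, ζ }
  { γ }  = complement { α, β, δ, ε, ζ }
  { ε }  = complement { α, β, γ, δ, ζ }
  { α, ζ }  = { ζ } ∪ { α }
  { β, ε }  = complement { α, γ, δ, ζ }
  { δ, ε }  = complement { α, β, γ, ζ }
  { δ, ζ }  = { ζ } ∪ { δ }
  { α, β, ε }  = complement { γ, δ, ζ }
  { α, β, ζ }  = { α, β } ∪ { ζ }
  { α, γ, ζ }  = { γ, ζ } ∪ { α }
  { α, δ, ζ }  = { α, δ } ∪ { ζ }
  { α, ε, ζ }  = { ε, ζ } ∪ { α }
  { β, ε, ζ }  = complement { α, γ, δ }
  { γ, ε, ζ }  = complement { α, β, δ }
  { δ, ε, ζ }  = { ε, ζ } ∪ { δ }
  { α, β, δ, ζ }  = { ζ } ∪ { α, β, δ }
  { α, δ, ε, ζ }  = { ε, ζ } ∪ { α, δ }
  |family| = 43
Step 4 adds 20:
  { α, γ }  = { γ } ∪ { α }
  { α, ε }  = { α } ∪ { ε }
  { β, γ }  = complement { α, δ, ε, ζ }
  { β, δ }  = { β } ∪ { δ }
  { β, ζ }  = { β } ∪ { ζ }
  { γ, ε }  = complement { α, β, δ, ζ }
  { α, β, γ }  = complement { δ, ε, ζ }
  { α, δ, ε }  = { δ, ε } ∪ { α }
  { β, γ, δ }  = complement { α, ε, ζ }
  { β, γ, ε }  = complement { α, δ, ζ }
  { β, γ, ζ }  = { β } ∪ { γ, ζ }
  { β, δ, ε }  = complement { α, γ, ζ }
  { β, δ, ζ }  = { β } ∪ { δ, ζ }
  { γ, δ, ε }  = complement { α, β, ζ }
  { α, β, γ, ε }  = complement { δ, ζ }
  { α, γ, δ, ε }  = { δ, ε } ∪ { α, γ, δ }
  { α, γ, ε, ζ }  = { α, γ, ζ } ∪ { α, ε, ζ }
  { β, γ, δ, ε }  = complement { α, ζ }
  { β, γ, δ, ζ }  = { β } ∪ { γ, δ, ζ }
  { β, δ, ε, ζ }  = { β } ∪ { δ, ε, ζ }
  |family| = 63
Step 5 adds 1:
  { α, γ, ε }  = complement { β, δ, ζ }
  |family| = 64
Step 6: already closed under ᶜ and ∪.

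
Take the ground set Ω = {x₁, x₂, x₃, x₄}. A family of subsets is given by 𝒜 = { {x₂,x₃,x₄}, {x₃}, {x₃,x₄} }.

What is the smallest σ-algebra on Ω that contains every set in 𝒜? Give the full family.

Take S₀ = 𝒜 ∪ {∅, Ω} = { {}, {x₃}, {x₃,x₄}, {x₂,x₃,x₄}, Ω }.
Iteration 1: +3 →
  {x₁}  = {x₂,x₃,x₄}ᶜ
  {x₁,x₂}  = {x₃,x₄}ᶜ
  {x₁,x₂,x₄}  = {x₃}ᶜ
  [8 total]
Iteration 2 adds 3:
  {x₁,x₃}  = {x₃} ∪ {x₁}
  {x₁,x₂,x₃}  = {x₃} ∪ {x₁,x₂}
  {x₁,x₃,x₄}  = {x₃,x₄} ∪ {x₁}
  [11 total]
Iteration 3: +3 →
  {x₂}  = {x₁,x₃,x₄}ᶜ
  {x₄}  = {x₁,x₂,x₃}ᶜ
  {x₂,x₄}  = {x₁,x₃}ᶜ
  [14 total]
Iteration 4: +2 →
  {x₁,x₄}  = {x₄} ∪ {x₁}
  {x₂,x₃}  = {x₃} ∪ {x₂}
  [16 total]
After Iteration 5 the family is unchanged; done.

σ(𝒜) = { {}, {x₁}, {x₂}, {x₃}, {x₄}, {x₁,x₂}, {x₁,x₃}, {x₁,x₄}, {x₂,x₃}, {x₂,x₄}, {x₃,x₄}, {x₁,x₂,x₃}, {x₁,x₂,x₄}, {x₁,x₃,x₄}, {x₂,x₃,x₄}, Ω }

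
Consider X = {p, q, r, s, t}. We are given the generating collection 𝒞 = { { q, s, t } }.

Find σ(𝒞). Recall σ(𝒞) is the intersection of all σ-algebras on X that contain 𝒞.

Answer: σ(𝒞) = { {}, { p, r }, { q, s, t }, X }

Working:
Begin from { {}, { q, s, t }, X } (that is, 𝒞 plus ∅ and X).
Step 1: +1 →
  { p, r }  = { q, s, t }ᶜ
  |family| = 4
Step 2: already closed under ᶜ and ∪.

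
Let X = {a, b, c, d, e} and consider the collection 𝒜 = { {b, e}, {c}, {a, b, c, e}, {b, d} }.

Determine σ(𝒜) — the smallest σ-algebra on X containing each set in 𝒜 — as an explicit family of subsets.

Begin from { {}, {c}, {b, d}, {b, e}, {a, b, c, e}, X } (that is, 𝒜 plus ∅ and X).
Step 1. New:
  {d}  = {a, b, c, e}ᶜ
  {a, c, d}  = {b, e}ᶜ
  {a, c, e}  = {b, d}ᶜ
  {b, c, d}  = {c} ∪ {b, d}
  {b, c, e}  = {c} ∪ {b, e}
  {b, d, e}  = {b, e} ∪ {b, d}
  {a, b, d, e}  = {c}ᶜ
  [13 total]
Step 2. New:
  {a, c}  = {b, d, e}ᶜ
  {a, d}  = {b, c, e}ᶜ
  {a, e}  = {b, c, d}ᶜ
  {c, d}  = {c} ∪ {d}
  {a, b, c, d}  = {b, c, d} ∪ {a, c, d}
  {a, c, d, e}  = {a, c, e} ∪ {a, c, d}
  {b, c, d, e}  = {b, e} ∪ {b, c, d}
  [20 total]
Step 3. New:
  {a}  = {b, c, d, e}ᶜ
  {b}  = {a, c, d, e}ᶜ
  {e}  = {a, b, c, d}ᶜ
  {a, b, d}  = {a, d} ∪ {b, d}
  {a, b, e}  = {c, d}ᶜ
  {a, d, e}  = {a, d} ∪ {a, e}
  [26 total]
Step 4: +6 →
  {a, b}  = {b} ∪ {a}
  {b, c}  = {a, d, e}ᶜ
  {c, e}  = {a, b, d}ᶜ
  {d, e}  = {e} ∪ {d}
  {a, b, c}  = {b} ∪ {a, c}
  {c, d, e}  = {c, d} ∪ {e}
  [32 total]
Step 5: already closed under ᶜ and ∪.

Hence σ(𝒜) has 32 members: { {}, {a}, {b}, {c}, {d}, {e}, {a, b}, {a, c}, {a, d}, {a, e}, {b, c}, {b, d}, {b, e}, {c, d}, {c, e}, {d, e}, {a, b, c}, {a, b, d}, {a, b, e}, {a, c, d}, {a, c, e}, {a, d, e}, {b, c, d}, {b, c, e}, {b, d, e}, {c, d, e}, {a, b, c, d}, {a, b, c, e}, {a, b, d, e}, {a, c, d, e}, {b, c, d, e}, X }.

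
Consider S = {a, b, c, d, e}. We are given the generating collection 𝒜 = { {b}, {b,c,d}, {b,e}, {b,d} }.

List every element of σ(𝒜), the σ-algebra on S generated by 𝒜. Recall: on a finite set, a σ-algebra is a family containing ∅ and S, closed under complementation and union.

|σ(𝒜)| = 32.  σ(𝒜) = { {}, {a}, {b}, {c}, {d}, {e}, {a,b}, {a,c}, {a,d}, {a,e}, {b,c}, {b,d}, {b,e}, {c,d}, {c,e}, {d,e}, {a,b,c}, {a,b,d}, {a,b,e}, {a,c,d}, {a,c,e}, {a,d,e}, {b,c,d}, {b,c,e}, {b,d,e}, {c,d,e}, {a,b,c,d}, {a,b,c,e}, {a,b,d,e}, {a,c,d,e}, {b,c,d,e}, S }

Derivation:
Seed the family with 𝒜 together with ∅ and S: { {}, {b}, {b,d}, {b,e}, {b,c,d}, S }.
Iteration 1: 6 new —
  {a,e}  = ᶜ of {b,c,d}
  {a,c,d}  = ᶜ of {b,e}
  {a,c,e}  = ᶜ of {b,d}
  {b,d,e}  = {b,e} ∪ {b,d}
  {a,c,d,e}  = ᶜ of {b}
  {b,c,d,e}  = {b,e} ∪ {b,c,d}
  (now 12)
Iteration 2 adds 6:
  {a}  = ᶜ of {b,c,d,e}
  {a,c}  = ᶜ of {b,d,e}
  {a,b,e}  = {b,e} ∪ {a,e}
  {a,b,c,d}  = {b,c,d} ∪ {a,c,d}
  {a,b,c,e}  = {b,e} ∪ {a,c,e}
  {a,b,d,e}  = {a,e} ∪ {b,d}
  (now 18)
Iteration 3 adds 7:
  {c}  = ᶜ of {a,b,d,e}
  {d}  = ᶜ of {a,b,c,e}
  {e}  = ᶜ of {a,b,c,d}
  {a,b}  = {b} ∪ {a}
  {c,d}  = ᶜ of {a,b,e}
  {a,b,c}  = {a,c} ∪ {b}
  {a,b,d}  = {b,d} ∪ {a}
  (now 25)
Iteration 4: 7 new —
  {a,d}  = {d} ∪ {a}
  {b,c}  = {b} ∪ {c}
  {c,e}  = ᶜ of {a,b,d}
  {d,e}  = ᶜ of {a,b,c}
  {a,d,e}  = {a,e} ∪ {d}
  {b,c,e}  = {b,e} ∪ {c}
  {c,d,e}  = ᶜ of {a,b}
  (now 32)
Iteration 5: already closed under ᶜ and ∪.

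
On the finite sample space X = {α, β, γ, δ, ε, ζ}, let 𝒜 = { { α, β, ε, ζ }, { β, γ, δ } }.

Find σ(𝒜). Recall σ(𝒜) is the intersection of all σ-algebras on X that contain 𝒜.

Seed the family with 𝒜 together with ∅ and X: { {  }, { β, γ, δ }, { α, β, ε, ζ }, X }.
Pass 1 (2 new):
  { γ, δ }  = X∖{ α, β, ε, ζ }
  { α, ε, ζ }  = X∖{ β, γ, δ }
  [6 total]
Pass 2 adds 1:
  { α, γ, δ, ε, ζ }  = { γ, δ } ∪ { α, ε, ζ }
  [7 total]
Pass 3: 1 new —
  { β }  = X∖{ α, γ, δ, ε, ζ }
  [8 total]
Pass 4: closed — nothing new.

Hence σ(𝒜) has 8 members: { {  }, { β }, { γ, δ }, { α, ε, ζ }, { β, γ, δ }, { α, β, ε, ζ }, { α, γ, δ, ε, ζ }, X }.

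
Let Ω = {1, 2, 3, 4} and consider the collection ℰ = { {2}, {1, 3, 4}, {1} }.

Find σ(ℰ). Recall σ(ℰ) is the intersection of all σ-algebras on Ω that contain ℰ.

Take S₀ = ℰ ∪ {∅, Ω} = { {}, {1}, {2}, {1, 3, 4}, Ω }.
Step 1 adds 2:
  {1, 2}  = {2} ∪ {1}
  {2, 3, 4}  = {1}ᶜ
  (now 7)
Step 2 (1 new):
  {3, 4}  = {1, 2}ᶜ
  (now 8)
Step 3 adds nothing — fixpoint reached.

σ(ℰ) = { {}, {1}, {2}, {1, 2}, {3, 4}, {1, 3, 4}, {2, 3, 4}, Ω }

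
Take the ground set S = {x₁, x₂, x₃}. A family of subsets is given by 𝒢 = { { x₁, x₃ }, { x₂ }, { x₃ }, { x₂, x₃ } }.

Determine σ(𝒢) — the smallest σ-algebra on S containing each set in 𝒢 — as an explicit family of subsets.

Begin from { ∅, { x₂ }, { x₃ }, { x₁, x₃ }, { x₂, x₃ }, S } (that is, 𝒢 plus ∅ and S).
Pass 1 (2 new):
  { x₁ }  = ᶜ of { x₂, x₃ }
  { x₁, x₂ }  = ᶜ of { x₃ }
  [8 total]
Pass 2: no new sets; the family is a σ-algebra.

Hence σ(𝒢) has 8 members: { ∅, { x₁ }, { x₂ }, { x₃ }, { x₁, x₂ }, { x₁, x₃ }, { x₂, x₃ }, S }.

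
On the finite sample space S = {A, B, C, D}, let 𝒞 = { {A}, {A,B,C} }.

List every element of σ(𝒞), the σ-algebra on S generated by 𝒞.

Begin from { ∅, {A}, {A,B,C}, S } (that is, 𝒞 plus ∅ and S).
Round 1: 2 new —
  {D}  = {A,B,C}ᶜ
  {B,C,D}  = {A}ᶜ
Round 2: +1 →
  {A,D}  = {D} ∪ {A}
Round 3: 1 new —
  {B,C}  = {A,D}ᶜ
Round 4: no new sets; the family is a σ-algebra.

Therefore σ(𝒞) = { ∅, {A}, {D}, {A,D}, {B,C}, {A,B,C}, {B,C,D}, S } (|σ(𝒞)| = 8).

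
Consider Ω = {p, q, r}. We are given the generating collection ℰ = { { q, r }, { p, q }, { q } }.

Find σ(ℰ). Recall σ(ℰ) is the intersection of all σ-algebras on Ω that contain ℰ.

Answer: σ(ℰ) = { ∅, { p }, { q }, { r }, { p, q }, { p, r }, { q, r }, Ω }

Working:
Take S₀ = ℰ ∪ {∅, Ω} = { ∅, { q }, { p, q }, { q, r }, Ω }.
Round 1. New:
  { p }  = ᶜ of { q, r }
  { r }  = ᶜ of { p, q }
  { p, r }  = ᶜ of { q }
Round 2 adds nothing — fixpoint reached.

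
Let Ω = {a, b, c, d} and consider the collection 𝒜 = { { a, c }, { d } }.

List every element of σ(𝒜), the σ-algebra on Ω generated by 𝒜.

|σ(𝒜)| = 8.  σ(𝒜) = { ∅, { b }, { d }, { a, c }, { b, d }, { a, b, c }, { a, c, d }, Ω }

Working:
Take S₀ = 𝒜 ∪ {∅, Ω} = { ∅, { d }, { a, c }, Ω }.
Iteration 1 adds 3:
  { b, d }  = Ω∖{ a, c }
  { a, b, c }  = Ω∖{ d }
  { a, c, d }  = { a, c } ∪ { d }
  [7 total]
Iteration 2: +1 →
  { b }  = Ω∖{ a, c, d }
  [8 total]
After Iteration 3 the family is unchanged; done.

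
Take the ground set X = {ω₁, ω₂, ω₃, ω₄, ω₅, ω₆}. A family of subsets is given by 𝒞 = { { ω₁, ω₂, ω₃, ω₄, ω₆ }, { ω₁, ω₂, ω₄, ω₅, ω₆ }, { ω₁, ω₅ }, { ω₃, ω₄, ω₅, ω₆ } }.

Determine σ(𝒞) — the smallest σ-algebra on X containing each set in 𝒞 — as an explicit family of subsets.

Answer: σ(𝒞) = { ∅, { ω₁ }, { ω₂ }, { ω₃ }, { ω₅ }, { ω₁, ω₂ }, { ω₁, ω₃ }, { ω₁, ω₅ }, { ω₂, ω₃ }, { ω₂, ω₅ }, { ω₃, ω₅ }, { ω₄, ω₆ }, { ω₁, ω₂, ω₃ }, { ω₁, ω₂, ω₅ }, { ω₁, ω₃, ω₅ }, { ω₁, ω₄, ω₆ }, { ω₂, ω₃, ω₅ }, { ω₂, ω₄, ω₆ }, { ω₃, ω₄, ω₆ }, { ω₄, ω₅, ω₆ }, { ω₁, ω₂, ω₃, ω₅ }, { ω₁, ω₂, ω₄, ω₆ }, { ω₁, ω₃, ω₄, ω₆ }, { ω₁, ω₄, ω₅, ω₆ }, { ω₂, ω₃, ω₄, ω₆ }, { ω₂, ω₄, ω₅, ω₆ }, { ω₃, ω₄, ω₅, ω₆ }, { ω₁, ω₂, ω₃, ω₄, ω₆ }, { ω₁, ω₂, ω₄, ω₅, ω₆ }, { ω₁, ω₃, ω₄, ω₅, ω₆ }, { ω₂, ω₃, ω₄, ω₅, ω₆ }, X }

Working:
Begin from { ∅, { ω₁, ω₅ }, { ω₃, ω₄, ω₅, ω₆ }, { ω₁, ω₂, ω₃, ω₄, ω₆ }, { ω₁, ω₂, ω₄, ω₅, ω₆ }, X } (that is, 𝒞 plus ∅ and X).
Iteration 1: +5 →
  { ω₃ }  = X∖{ ω₁, ω₂, ω₄, ω₅, ω₆ }
  { ω₅ }  = X∖{ ω₁, ω₂, ω₃, ω₄, ω₆ }
  { ω₁, ω₂ }  = X∖{ ω₃, ω₄, ω₅, ω₆ }
  { ω₂, ω₃, ω₄, ω₆ }  = X∖{ ω₁, ω₅ }
  { ω₁, ω₃, ω₄, ω₅, ω₆ }  = { ω₁, ω₅ } ∪ { ω₃, ω₄, ω₅, ω₆ }
Iteration 2. New:
  { ω₂ }  = X∖{ ω₁, ω₃, ω₄, ω₅, ω₆ }
  { ω₃, ω₅ }  = { ω₅ } ∪ { ω₃ }
  { ω₁, ω₂, ω₃ }  = { ω₁, ω₂ } ∪ { ω₃ }
  { ω₁, ω₂, ω₅ }  = { ω₁, ω₂ } ∪ { ω₅ }
  { ω₁, ω₃, ω₅ }  = { ω₃ } ∪ { ω₁, ω₅ }
  { ω₂, ω₃, ω₄, ω₅, ω₆ }  = { ω₃, ω₄, ω₅, ω₆ } ∪ { ω₂, ω₃, ω₄, ω₆ }
Iteration 3: 9 new —
  { ω₁ }  = X∖{ ω₂, ω₃, ω₄, ω₅, ω₆ }
  { ω₂, ω₃ }  = { ω₃ } ∪ { ω₂ }
  { ω₂, ω₅ }  = { ω₂ } ∪ { ω₅ }
  { ω₂, ω₃, ω₅ }  = { ω₃, ω₅ } ∪ { ω₂ }
  { ω₂, ω₄, ω₆ }  = X∖{ ω₁, ω₃, ω₅ }
  { ω₃, ω₄, ω₆ }  = X∖{ ω₁, ω₂, ω₅ }
  { ω₄, ω₅, ω₆ }  = X∖{ ω₁, ω₂, ω₃ }
  { ω₁, ω₂, ω₃, ω₅ }  = { ω₃ } ∪ { ω₁, ω₂, ω₅ }
  { ω₁, ω₂, ω₄, ω₆ }  = X∖{ ω₃, ω₅ }
Iteration 4: 6 new —
  { ω₁, ω₃ }  = { ω₃ } ∪ { ω₁ }
  { ω₄, ω₆ }  = X∖{ ω₁, ω₂, ω₃, ω₅ }
  { ω₁, ω₄, ω₆ }  = X∖{ ω₂, ω₃, ω₅ }
  { ω₁, ω₃, ω₄, ω₆ }  = X∖{ ω₂, ω₅ }
  { ω₁, ω₄, ω₅, ω₆ }  = X∖{ ω₂, ω₃ }
  { ω₂, ω₄, ω₅, ω₆ }  = { ω₂, ω₄, ω₆ } ∪ { ω₂, ω₅ }
Iteration 5: closed — nothing new.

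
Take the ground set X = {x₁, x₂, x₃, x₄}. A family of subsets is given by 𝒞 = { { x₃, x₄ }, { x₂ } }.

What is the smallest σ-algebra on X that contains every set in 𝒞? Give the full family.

Initial family (4 sets): { {  }, { x₂ }, { x₃, x₄ }, X }.
Pass 1 adds 3:
  { x₁, x₂ }  = X∖{ x₃, x₄ }
  { x₁, x₃, x₄ }  = X∖{ x₂ }
  { x₂, x₃, x₄ }  = { x₂ } ∪ { x₃, x₄ }
  |family| = 7
Pass 2. New:
  { x₁ }  = X∖{ x₂, x₃, x₄ }
  |family| = 8
Pass 3: no new sets; the family is a σ-algebra.

Hence σ(𝒞) has 8 members: { {  }, { x₁ }, { x₂ }, { x₁, x₂ }, { x₃, x₄ }, { x₁, x₃, x₄ }, { x₂, x₃, x₄ }, X }.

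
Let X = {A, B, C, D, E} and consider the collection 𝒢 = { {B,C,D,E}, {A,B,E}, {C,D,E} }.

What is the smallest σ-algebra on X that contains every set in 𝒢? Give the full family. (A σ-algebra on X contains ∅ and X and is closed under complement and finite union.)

Answer: σ(𝒢) = { {}, {A}, {B}, {E}, {A,B}, {A,E}, {B,E}, {C,D}, {A,B,E}, {A,C,D}, {B,C,D}, {C,D,E}, {A,B,C,D}, {A,C,D,E}, {B,C,D,E}, X }

Check:
Initial family (5 sets): { {}, {A,B,E}, {C,D,E}, {B,C,D,E}, X }.
Round 1 adds 3:
  {A}  = complement {B,C,D,E}
  {A,B}  = complement {C,D,E}
  {C,D}  = complement {A,B,E}
  (now 8)
Round 2 (3 new):
  {A,C,D}  = {C,D} ∪ {A}
  {A,B,C,D}  = {C,D} ∪ {A,B}
  {A,C,D,E}  = {C,D,E} ∪ {A}
  (now 11)
Round 3 (3 new):
  {B}  = complement {A,C,D,E}
  {E}  = complement {A,B,C,D}
  {B,E}  = complement {A,C,D}
  (now 14)
Round 4 adds 2:
  {A,E}  = {E} ∪ {A}
  {B,C,D}  = {C,D} ∪ {B}
  (now 16)
Round 5: no new sets; the family is a σ-algebra.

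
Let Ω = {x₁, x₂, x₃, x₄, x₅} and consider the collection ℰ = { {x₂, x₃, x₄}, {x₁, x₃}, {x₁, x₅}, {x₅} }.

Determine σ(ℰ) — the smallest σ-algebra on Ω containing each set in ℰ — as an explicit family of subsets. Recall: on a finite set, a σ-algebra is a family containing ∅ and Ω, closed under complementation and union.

σ(ℰ) = { {}, {x₁}, {x₃}, {x₅}, {x₁, x₃}, {x₁, x₅}, {x₂, x₄}, {x₃, x₅}, {x₁, x₂, x₄}, {x₁, x₃, x₅}, {x₂, x₃, x₄}, {x₂, x₄, x₅}, {x₁, x₂, x₃, x₄}, {x₁, x₂, x₄, x₅}, {x₂, x₃, x₄, x₅}, Ω }

Check:
Take S₀ = ℰ ∪ {∅, Ω} = { {}, {x₅}, {x₁, x₃}, {x₁, x₅}, {x₂, x₃, x₄}, Ω }.
Round 1 (4 new):
  {x₁, x₃, x₅}  = {x₁, x₃} ∪ {x₁, x₅}
  {x₂, x₄, x₅}  = Ω∖{x₁, x₃}
  {x₁, x₂, x₃, x₄}  = Ω∖{x₅}
  {x₂, x₃, x₄, x₅}  = {x₂, x₃, x₄} ∪ {x₅}
  (now 10)
Round 2: 3 new —
  {x₁}  = Ω∖{x₂, x₃, x₄, x₅}
  {x₂, x₄}  = Ω∖{x₁, x₃, x₅}
  {x₁, x₂, x₄, x₅}  = {x₁, x₅} ∪ {x₂, x₄, x₅}
  (now 13)
Round 3 (2 new):
  {x₃}  = Ω∖{x₁, x₂, x₄, x₅}
  {x₁, x₂, x₄}  = {x₂, x₄} ∪ {x₁}
  (now 15)
Round 4. New:
  {x₃, x₅}  = Ω∖{x₁, x₂, x₄}
  (now 16)
Round 5: already closed under ᶜ and ∪.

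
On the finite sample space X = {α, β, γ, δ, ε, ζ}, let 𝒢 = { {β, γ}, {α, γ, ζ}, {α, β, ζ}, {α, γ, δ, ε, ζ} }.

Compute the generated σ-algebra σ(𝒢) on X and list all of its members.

Answer: σ(𝒢) = { {}, {β}, {γ}, {α, ζ}, {β, γ}, {δ, ε}, {α, β, ζ}, {α, γ, ζ}, {β, δ, ε}, {γ, δ, ε}, {α, β, γ, ζ}, {α, δ, ε, ζ}, {β, γ, δ, ε}, {α, β, δ, ε, ζ}, {α, γ, δ, ε, ζ}, X }

Trace:
Take S₀ = 𝒢 ∪ {∅, X} = { {}, {β, γ}, {α, β, ζ}, {α, γ, ζ}, {α, γ, δ, ε, ζ}, X }.
Round 1 adds 5:
  {β}  = X∖{α, γ, δ, ε, ζ}
  {β, δ, ε}  = X∖{α, γ, ζ}
  {γ, δ, ε}  = X∖{α, β, ζ}
  {α, β, γ, ζ}  = {β, γ} ∪ {α, γ, ζ}
  {α, δ, ε, ζ}  = X∖{β, γ}
  (now 11)
Round 2: +3 →
  {δ, ε}  = X∖{α, β, γ, ζ}
  {β, γ, δ, ε}  = {γ, δ, ε} ∪ {β}
  {α, β, δ, ε, ζ}  = {α, δ, ε, ζ} ∪ {β}
  (now 14)
Round 3: 2 new —
  {γ}  = X∖{α, β, δ, ε, ζ}
  {α, ζ}  = X∖{β, γ, δ, ε}
  (now 16)
Round 4 adds nothing — fixpoint reached.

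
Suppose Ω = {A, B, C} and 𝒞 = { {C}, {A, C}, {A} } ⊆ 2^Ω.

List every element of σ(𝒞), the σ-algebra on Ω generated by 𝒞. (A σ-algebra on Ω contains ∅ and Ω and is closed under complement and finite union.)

Start: 𝒞 ∪ {∅, Ω} = { {}, {A}, {C}, {A, C}, Ω }.
Round 1 adds 3:
  {B}  = Ω∖{A, C}
  {A, B}  = Ω∖{C}
  {B, C}  = Ω∖{A}
Round 2: no new sets; the family is a σ-algebra.

σ(𝒞) = { {}, {A}, {B}, {C}, {A, B}, {A, C}, {B, C}, Ω }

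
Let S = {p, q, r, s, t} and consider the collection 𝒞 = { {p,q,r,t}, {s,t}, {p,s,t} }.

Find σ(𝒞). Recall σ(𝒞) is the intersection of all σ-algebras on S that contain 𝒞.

Begin from { {}, {s,t}, {p,s,t}, {p,q,r,t}, S } (that is, 𝒞 plus ∅ and S).
Pass 1: +3 →
  {s}  = complement {p,q,r,t}
  {q,r}  = complement {p,s,t}
  {p,q,r}  = complement {s,t}
  [8 total]
Pass 2 (3 new):
  {q,r,s}  = {s} ∪ {q,r}
  {p,q,r,s}  = {s} ∪ {p,q,r}
  {q,r,s,t}  = {s,t} ∪ {q,r}
  [11 total]
Pass 3: 3 new —
  {p}  = complement {q,r,s,t}
  {t}  = complement {p,q,r,s}
  {p,t}  = complement {q,r,s}
  [14 total]
Pass 4: +2 →
  {p,s}  = {s} ∪ {p}
  {q,r,t}  = {q,r} ∪ {t}
  [16 total]
Pass 5: closed — nothing new.

|σ(𝒞)| = 16.  σ(𝒞) = { {}, {p}, {s}, {t}, {p,s}, {p,t}, {q,r}, {s,t}, {p,q,r}, {p,s,t}, {q,r,s}, {q,r,t}, {p,q,r,s}, {p,q,r,t}, {q,r,s,t}, S }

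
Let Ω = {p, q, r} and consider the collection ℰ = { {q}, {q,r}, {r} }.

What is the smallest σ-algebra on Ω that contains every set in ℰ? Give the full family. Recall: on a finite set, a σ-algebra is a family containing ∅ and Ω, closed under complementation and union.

Answer: σ(ℰ) = { {}, {p}, {q}, {r}, {p,q}, {p,r}, {q,r}, Ω }

Derivation:
Begin from { {}, {q}, {r}, {q,r}, Ω } (that is, ℰ plus ∅ and Ω).
Iteration 1 adds 3:
  {p}  = complement {q,r}
  {p,q}  = complement {r}
  {p,r}  = complement {q}
  |family| = 8
Iteration 2: no new sets; the family is a σ-algebra.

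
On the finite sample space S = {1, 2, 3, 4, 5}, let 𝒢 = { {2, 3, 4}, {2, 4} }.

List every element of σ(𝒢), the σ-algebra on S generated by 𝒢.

σ(𝒢) = { ∅, {3}, {1, 5}, {2, 4}, {1, 3, 5}, {2, 3, 4}, {1, 2, 4, 5}, S }

Check:
Take S₀ = 𝒢 ∪ {∅, S} = { ∅, {2, 4}, {2, 3, 4}, S }.
Round 1 adds 2:
  {1, 5}  = ᶜ of {2, 3, 4}
  {1, 3, 5}  = ᶜ of {2, 4}
  (now 6)
Round 2: +1 →
  {1, 2, 4, 5}  = {1, 5} ∪ {2, 4}
  (now 7)
Round 3: +1 →
  {3}  = ᶜ of {1, 2, 4, 5}
  (now 8)
Round 4: stable.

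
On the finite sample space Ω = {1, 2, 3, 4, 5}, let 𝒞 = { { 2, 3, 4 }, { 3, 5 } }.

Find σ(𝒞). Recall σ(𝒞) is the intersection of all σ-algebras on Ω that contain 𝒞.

Answer: σ(𝒞) = { {}, { 1 }, { 3 }, { 5 }, { 1, 3 }, { 1, 5 }, { 2, 4 }, { 3, 5 }, { 1, 2, 4 }, { 1, 3, 5 }, { 2, 3, 4 }, { 2, 4, 5 }, { 1, 2, 3, 4 }, { 1, 2, 4, 5 }, { 2, 3, 4, 5 }, Ω }

Working:
Start: 𝒞 ∪ {∅, Ω} = { {}, { 3, 5 }, { 2, 3, 4 }, Ω }.
Pass 1: 3 new —
  { 1, 5 }  = ᶜ of { 2, 3, 4 }
  { 1, 2, 4 }  = ᶜ of { 3, 5 }
  { 2, 3, 4, 5 }  = { 3, 5 } ∪ { 2, 3, 4 }
  [7 total]
Pass 2 (4 new):
  { 1 }  = ᶜ of { 2, 3, 4, 5 }
  { 1, 3, 5 }  = { 1, 5 } ∪ { 3, 5 }
  { 1, 2, 3, 4 }  = { 2, 3, 4 } ∪ { 1, 2, 4 }
  { 1, 2, 4, 5 }  = { 1, 5 } ∪ { 1, 2, 4 }
  [11 total]
Pass 3: 3 new —
  { 3 }  = ᶜ of { 1, 2, 4, 5 }
  { 5 }  = ᶜ of { 1, 2, 3, 4 }
  { 2, 4 }  = ᶜ of { 1, 3, 5 }
  [14 total]
Pass 4: +2 →
  { 1, 3 }  = { 3 } ∪ { 1 }
  { 2, 4, 5 }  = { 2, 4 } ∪ { 5 }
  [16 total]
Pass 5: stable.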